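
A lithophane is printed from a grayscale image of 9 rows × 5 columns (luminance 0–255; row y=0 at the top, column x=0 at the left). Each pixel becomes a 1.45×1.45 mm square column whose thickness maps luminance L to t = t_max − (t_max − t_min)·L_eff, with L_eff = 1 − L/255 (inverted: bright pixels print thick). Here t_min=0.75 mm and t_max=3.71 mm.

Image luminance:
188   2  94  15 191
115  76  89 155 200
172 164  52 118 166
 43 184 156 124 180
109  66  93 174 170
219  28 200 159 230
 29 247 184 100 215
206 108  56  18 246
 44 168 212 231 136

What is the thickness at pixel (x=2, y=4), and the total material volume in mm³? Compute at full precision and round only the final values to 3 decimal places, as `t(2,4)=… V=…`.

t(2,4)=1.830 V=220.614

span = t_max - t_min = 3.71 - 0.75 = 2.960
L(2,4) = 93, L_eff = 1 - 93/255 = 0.635294 (inverted)
t(2,4) = 3.71 - 2.960·0.635294 = 1.830
Σt over all 9·5 pixels = 891899/8500 ≈ 104.9292941
V = pitch²·Σt = 1.45²·891899/8500 = 220.614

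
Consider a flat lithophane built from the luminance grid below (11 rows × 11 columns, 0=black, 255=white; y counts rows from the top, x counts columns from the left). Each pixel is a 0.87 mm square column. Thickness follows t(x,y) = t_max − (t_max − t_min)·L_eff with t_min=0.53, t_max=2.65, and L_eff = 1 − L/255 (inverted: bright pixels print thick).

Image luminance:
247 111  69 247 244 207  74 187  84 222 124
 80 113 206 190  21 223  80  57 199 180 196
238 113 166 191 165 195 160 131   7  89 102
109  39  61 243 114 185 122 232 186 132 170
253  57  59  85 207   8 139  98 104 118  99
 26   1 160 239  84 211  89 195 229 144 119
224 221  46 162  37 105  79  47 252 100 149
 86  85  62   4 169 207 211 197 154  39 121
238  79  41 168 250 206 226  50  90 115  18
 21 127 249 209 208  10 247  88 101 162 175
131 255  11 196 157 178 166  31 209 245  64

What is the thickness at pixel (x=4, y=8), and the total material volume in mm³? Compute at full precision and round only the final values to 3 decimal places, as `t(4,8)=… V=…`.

t(4,8)=2.608 V=153.709

span = t_max - t_min = 2.65 - 0.53 = 2.120
L(4,8) = 250, L_eff = 1 - 250/255 = 0.019608 (inverted)
t(4,8) = 2.65 - 2.120·0.019608 = 2.608
Σt over all 11·11 pixels = 1726157/8500 ≈ 203.0772941
V = pitch²·Σt = 0.87²·1726157/8500 = 153.709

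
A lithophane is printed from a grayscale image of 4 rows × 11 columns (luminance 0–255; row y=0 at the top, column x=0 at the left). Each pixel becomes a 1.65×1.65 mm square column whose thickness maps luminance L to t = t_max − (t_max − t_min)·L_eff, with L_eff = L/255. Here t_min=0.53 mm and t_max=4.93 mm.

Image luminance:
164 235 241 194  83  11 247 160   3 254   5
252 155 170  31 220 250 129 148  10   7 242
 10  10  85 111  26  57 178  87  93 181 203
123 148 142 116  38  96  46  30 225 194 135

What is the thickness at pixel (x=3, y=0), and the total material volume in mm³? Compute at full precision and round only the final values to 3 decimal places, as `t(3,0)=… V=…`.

span = t_max - t_min = 4.93 - 0.53 = 4.400
L(3,0) = 194, L_eff = 194/255 = 0.760784
t(3,0) = 4.93 - 4.400·0.760784 = 1.583
Σt over all 4·11 pixels = 154583/1275 ≈ 121.2415686
V = pitch²·Σt = 1.65²·154583/1275 = 330.080

t(3,0)=1.583 V=330.080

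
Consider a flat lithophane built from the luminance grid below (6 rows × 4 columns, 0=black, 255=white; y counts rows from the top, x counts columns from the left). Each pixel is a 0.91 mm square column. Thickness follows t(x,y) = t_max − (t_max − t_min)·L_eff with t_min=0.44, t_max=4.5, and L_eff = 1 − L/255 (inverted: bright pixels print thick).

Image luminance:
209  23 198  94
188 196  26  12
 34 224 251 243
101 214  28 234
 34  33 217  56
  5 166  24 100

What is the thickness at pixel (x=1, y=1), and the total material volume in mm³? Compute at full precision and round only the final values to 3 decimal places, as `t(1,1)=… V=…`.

span = t_max - t_min = 4.5 - 0.44 = 4.060
L(1,1) = 196, L_eff = 1 - 196/255 = 0.231373 (inverted)
t(1,1) = 4.5 - 4.060·0.231373 = 3.561
Σt over all 6·4 pixels = 24179/425 ≈ 56.8917647
V = pitch²·Σt = 0.91²·24179/425 = 47.112

t(1,1)=3.561 V=47.112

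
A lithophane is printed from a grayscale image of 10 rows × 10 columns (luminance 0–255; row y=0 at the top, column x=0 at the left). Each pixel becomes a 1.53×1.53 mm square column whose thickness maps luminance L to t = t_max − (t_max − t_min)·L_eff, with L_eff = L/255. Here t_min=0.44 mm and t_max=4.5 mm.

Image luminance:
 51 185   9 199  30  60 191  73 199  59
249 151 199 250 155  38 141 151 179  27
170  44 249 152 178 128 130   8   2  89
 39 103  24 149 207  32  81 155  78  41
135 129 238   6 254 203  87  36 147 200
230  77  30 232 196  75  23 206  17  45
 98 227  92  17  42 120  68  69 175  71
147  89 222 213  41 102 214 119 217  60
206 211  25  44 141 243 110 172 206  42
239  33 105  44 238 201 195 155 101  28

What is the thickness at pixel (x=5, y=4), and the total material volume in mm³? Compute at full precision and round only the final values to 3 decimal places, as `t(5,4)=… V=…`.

span = t_max - t_min = 4.5 - 0.44 = 4.060
L(5,4) = 203, L_eff = 203/255 = 0.796078
t(5,4) = 4.5 - 4.060·0.796078 = 1.268
Σt over all 10·10 pixels = 1075937/4250 ≈ 253.1616471
V = pitch²·Σt = 1.53²·1075937/4250 = 592.626

t(5,4)=1.268 V=592.626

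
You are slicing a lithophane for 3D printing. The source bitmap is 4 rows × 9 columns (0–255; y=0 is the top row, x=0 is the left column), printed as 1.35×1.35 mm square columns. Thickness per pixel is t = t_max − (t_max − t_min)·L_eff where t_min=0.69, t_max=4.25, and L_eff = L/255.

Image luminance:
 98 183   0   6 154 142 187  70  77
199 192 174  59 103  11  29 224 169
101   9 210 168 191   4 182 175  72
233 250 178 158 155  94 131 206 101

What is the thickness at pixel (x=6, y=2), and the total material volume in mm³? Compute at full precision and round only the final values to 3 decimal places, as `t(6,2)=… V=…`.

t(6,2)=1.709 V=159.385

span = t_max - t_min = 4.25 - 0.69 = 3.560
L(6,2) = 182, L_eff = 182/255 = 0.713725
t(6,2) = 4.25 - 3.560·0.713725 = 1.709
Σt over all 4·9 pixels = 37168/425 ≈ 87.4541176
V = pitch²·Σt = 1.35²·37168/425 = 159.385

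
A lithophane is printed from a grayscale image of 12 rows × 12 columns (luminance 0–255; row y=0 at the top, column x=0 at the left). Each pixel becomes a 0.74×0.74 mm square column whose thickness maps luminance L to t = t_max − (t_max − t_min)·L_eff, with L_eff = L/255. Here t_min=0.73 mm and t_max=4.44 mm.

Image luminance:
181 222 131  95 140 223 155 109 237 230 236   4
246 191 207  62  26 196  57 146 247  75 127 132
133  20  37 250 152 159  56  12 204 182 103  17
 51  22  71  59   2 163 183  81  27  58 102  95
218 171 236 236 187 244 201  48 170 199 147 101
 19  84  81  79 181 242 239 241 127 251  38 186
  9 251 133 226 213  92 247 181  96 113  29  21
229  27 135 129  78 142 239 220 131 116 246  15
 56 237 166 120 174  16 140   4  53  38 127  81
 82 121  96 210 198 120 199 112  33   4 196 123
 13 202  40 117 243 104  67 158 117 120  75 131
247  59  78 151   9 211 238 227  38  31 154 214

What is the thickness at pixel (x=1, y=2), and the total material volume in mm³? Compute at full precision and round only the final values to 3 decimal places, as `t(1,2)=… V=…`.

t(1,2)=4.149 V=199.473

span = t_max - t_min = 4.44 - 0.73 = 3.710
L(1,2) = 20, L_eff = 20/255 = 0.078431
t(1,2) = 4.44 - 3.710·0.078431 = 4.149
Σt over all 12·12 pixels = 2322203/6375 ≈ 364.2671373
V = pitch²·Σt = 0.74²·2322203/6375 = 199.473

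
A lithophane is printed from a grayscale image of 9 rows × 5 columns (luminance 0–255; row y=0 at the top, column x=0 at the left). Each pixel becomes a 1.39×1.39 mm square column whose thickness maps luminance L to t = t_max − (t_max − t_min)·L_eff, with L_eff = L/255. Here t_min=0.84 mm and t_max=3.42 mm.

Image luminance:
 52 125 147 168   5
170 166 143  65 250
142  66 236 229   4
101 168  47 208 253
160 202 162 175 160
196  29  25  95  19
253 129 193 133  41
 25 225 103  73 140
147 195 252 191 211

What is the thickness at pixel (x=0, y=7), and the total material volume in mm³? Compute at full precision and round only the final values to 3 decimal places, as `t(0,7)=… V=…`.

t(0,7)=3.167 V=174.606

span = t_max - t_min = 3.42 - 0.84 = 2.580
L(0,7) = 25, L_eff = 25/255 = 0.098039
t(0,7) = 3.42 - 2.580·0.098039 = 3.167
Σt over all 9·5 pixels = 192039/2125 ≈ 90.3712941
V = pitch²·Σt = 1.39²·192039/2125 = 174.606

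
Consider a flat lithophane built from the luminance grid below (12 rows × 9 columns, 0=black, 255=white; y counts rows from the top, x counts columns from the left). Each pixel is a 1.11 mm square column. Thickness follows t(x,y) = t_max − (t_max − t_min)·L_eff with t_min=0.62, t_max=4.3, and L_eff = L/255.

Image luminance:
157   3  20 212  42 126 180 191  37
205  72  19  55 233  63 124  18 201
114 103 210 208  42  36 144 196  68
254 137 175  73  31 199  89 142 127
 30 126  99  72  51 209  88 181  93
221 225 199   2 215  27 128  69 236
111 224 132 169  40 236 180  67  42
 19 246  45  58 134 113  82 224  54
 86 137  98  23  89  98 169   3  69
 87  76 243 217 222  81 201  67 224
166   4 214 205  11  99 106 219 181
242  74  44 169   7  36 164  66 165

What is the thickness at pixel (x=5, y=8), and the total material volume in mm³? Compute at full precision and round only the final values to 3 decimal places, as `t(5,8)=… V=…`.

span = t_max - t_min = 4.3 - 0.62 = 3.680
L(5,8) = 98, L_eff = 98/255 = 0.384314
t(5,8) = 4.3 - 3.680·0.384314 = 2.886
Σt over all 12·9 pixels = 350794/1275 ≈ 275.1325490
V = pitch²·Σt = 1.11²·350794/1275 = 338.991

t(5,8)=2.886 V=338.991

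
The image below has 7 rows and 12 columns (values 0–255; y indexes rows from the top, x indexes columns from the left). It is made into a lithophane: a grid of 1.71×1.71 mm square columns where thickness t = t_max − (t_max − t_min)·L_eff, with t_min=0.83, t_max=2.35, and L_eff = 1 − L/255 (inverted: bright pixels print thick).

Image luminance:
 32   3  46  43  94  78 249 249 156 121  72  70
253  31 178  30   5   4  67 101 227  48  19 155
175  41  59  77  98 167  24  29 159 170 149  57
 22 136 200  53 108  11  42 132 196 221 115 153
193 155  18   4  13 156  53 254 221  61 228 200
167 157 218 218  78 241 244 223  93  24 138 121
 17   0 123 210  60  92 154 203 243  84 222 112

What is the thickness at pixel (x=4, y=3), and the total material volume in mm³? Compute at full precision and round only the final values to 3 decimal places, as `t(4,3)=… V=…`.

span = t_max - t_min = 2.35 - 0.83 = 1.520
L(4,3) = 108, L_eff = 1 - 108/255 = 0.576471 (inverted)
t(4,3) = 2.35 - 1.520·0.576471 = 1.474
Σt over all 7·12 pixels = 821539/6375 ≈ 128.8688627
V = pitch²·Σt = 1.71²·821539/6375 = 376.825

t(4,3)=1.474 V=376.825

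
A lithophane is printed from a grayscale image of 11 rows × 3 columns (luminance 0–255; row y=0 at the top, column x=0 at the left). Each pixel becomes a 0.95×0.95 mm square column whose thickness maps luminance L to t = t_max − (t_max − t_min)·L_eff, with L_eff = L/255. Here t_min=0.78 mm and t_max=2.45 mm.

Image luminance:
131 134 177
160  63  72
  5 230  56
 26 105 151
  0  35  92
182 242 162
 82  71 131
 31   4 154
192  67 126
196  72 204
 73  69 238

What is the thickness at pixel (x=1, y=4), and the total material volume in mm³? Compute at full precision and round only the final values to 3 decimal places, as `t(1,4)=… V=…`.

span = t_max - t_min = 2.45 - 0.78 = 1.670
L(1,4) = 35, L_eff = 35/255 = 0.137255
t(1,4) = 2.45 - 1.670·0.137255 = 2.221
Σt over all 11·3 pixels = 359566/6375 ≈ 56.4025098
V = pitch²·Σt = 0.95²·359566/6375 = 50.903

t(1,4)=2.221 V=50.903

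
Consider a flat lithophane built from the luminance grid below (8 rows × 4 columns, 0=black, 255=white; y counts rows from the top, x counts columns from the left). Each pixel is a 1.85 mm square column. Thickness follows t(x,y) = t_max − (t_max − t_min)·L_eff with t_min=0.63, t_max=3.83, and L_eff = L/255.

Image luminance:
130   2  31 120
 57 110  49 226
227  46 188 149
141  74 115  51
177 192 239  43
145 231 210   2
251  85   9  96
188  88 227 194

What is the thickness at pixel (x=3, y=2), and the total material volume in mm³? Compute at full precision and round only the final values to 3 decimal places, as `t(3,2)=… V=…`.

span = t_max - t_min = 3.83 - 0.63 = 3.200
L(3,2) = 149, L_eff = 149/255 = 0.584314
t(3,2) = 3.83 - 3.200·0.584314 = 1.960
Σt over all 8·4 pixels = 90776/1275 ≈ 71.1968627
V = pitch²·Σt = 1.85²·90776/1275 = 243.671

t(3,2)=1.960 V=243.671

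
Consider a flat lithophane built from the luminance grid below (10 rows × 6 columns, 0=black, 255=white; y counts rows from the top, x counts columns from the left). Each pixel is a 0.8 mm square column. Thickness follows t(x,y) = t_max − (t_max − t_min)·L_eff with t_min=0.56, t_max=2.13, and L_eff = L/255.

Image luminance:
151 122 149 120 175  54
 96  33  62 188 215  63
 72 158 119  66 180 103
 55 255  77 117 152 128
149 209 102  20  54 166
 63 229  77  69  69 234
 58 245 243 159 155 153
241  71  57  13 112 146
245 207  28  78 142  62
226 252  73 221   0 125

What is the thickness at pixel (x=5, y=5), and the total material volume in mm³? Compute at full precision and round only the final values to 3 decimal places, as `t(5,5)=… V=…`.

span = t_max - t_min = 2.13 - 0.56 = 1.570
L(5,5) = 234, L_eff = 234/255 = 0.917647
t(5,5) = 2.13 - 1.570·0.917647 = 0.689
Σt over all 10·6 pixels = 2055809/25500 ≈ 80.6199608
V = pitch²·Σt = 0.8²·2055809/25500 = 51.597

t(5,5)=0.689 V=51.597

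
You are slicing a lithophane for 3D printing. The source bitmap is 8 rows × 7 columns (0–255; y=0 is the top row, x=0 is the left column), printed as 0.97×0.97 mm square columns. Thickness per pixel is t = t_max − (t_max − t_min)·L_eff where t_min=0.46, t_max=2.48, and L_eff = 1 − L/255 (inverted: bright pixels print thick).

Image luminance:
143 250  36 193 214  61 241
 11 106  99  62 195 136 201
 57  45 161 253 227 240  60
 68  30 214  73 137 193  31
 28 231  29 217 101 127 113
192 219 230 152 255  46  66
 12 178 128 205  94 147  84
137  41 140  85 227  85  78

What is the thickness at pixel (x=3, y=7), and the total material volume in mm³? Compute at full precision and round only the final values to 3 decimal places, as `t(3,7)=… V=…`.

span = t_max - t_min = 2.48 - 0.46 = 2.020
L(3,7) = 85, L_eff = 1 - 85/255 = 0.666667 (inverted)
t(3,7) = 2.48 - 2.020·0.666667 = 1.133
Σt over all 8·7 pixels = 537112/6375 ≈ 84.2528627
V = pitch²·Σt = 0.97²·537112/6375 = 79.274

t(3,7)=1.133 V=79.274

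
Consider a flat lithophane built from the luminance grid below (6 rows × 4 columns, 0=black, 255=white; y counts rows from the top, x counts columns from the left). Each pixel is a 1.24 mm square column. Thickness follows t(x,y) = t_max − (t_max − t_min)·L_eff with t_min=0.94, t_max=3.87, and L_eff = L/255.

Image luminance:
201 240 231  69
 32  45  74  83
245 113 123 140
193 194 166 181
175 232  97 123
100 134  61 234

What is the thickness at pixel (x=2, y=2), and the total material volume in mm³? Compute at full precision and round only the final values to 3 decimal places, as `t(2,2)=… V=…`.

span = t_max - t_min = 3.87 - 0.94 = 2.930
L(2,2) = 123, L_eff = 123/255 = 0.482353
t(2,2) = 3.87 - 2.930·0.482353 = 2.457
Σt over all 6·4 pixels = 224507/4250 ≈ 52.8251765
V = pitch²·Σt = 1.24²·224507/4250 = 81.224

t(2,2)=2.457 V=81.224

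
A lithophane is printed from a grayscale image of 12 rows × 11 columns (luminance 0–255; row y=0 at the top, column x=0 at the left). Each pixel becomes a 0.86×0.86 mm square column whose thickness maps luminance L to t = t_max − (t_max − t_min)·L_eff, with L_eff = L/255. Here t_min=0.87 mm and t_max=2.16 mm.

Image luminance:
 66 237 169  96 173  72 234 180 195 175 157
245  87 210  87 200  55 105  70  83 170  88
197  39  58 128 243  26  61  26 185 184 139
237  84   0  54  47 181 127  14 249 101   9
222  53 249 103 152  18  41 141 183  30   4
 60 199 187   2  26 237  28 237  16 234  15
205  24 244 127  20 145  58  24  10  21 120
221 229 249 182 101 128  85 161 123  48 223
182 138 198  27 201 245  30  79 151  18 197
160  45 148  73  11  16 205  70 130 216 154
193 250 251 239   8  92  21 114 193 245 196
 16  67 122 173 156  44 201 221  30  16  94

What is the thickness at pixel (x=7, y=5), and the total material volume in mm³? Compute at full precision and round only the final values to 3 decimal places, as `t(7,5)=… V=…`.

t(7,5)=0.961 V=149.649

span = t_max - t_min = 2.16 - 0.87 = 1.290
L(7,5) = 237, L_eff = 237/255 = 0.929412
t(7,5) = 2.16 - 1.290·0.929412 = 0.961
Σt over all 12·11 pixels = 429967/2125 ≈ 202.3374118
V = pitch²·Σt = 0.86²·429967/2125 = 149.649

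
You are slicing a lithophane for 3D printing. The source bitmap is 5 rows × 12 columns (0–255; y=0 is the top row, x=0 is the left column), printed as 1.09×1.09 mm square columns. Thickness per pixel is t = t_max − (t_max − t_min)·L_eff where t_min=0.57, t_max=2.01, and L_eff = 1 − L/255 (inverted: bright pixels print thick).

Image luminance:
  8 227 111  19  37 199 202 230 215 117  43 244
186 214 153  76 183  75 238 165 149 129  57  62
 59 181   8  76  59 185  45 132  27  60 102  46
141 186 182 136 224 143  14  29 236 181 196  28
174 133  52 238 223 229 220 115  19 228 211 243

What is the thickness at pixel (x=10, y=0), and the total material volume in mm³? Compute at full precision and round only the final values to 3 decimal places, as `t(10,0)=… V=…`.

span = t_max - t_min = 2.01 - 0.57 = 1.440
L(10,0) = 43, L_eff = 1 - 43/255 = 0.831373 (inverted)
t(10,0) = 2.01 - 1.440·0.831373 = 0.813
Σt over all 5·12 pixels = 1359/17 ≈ 79.9411765
V = pitch²·Σt = 1.09²·1359/17 = 94.978

t(10,0)=0.813 V=94.978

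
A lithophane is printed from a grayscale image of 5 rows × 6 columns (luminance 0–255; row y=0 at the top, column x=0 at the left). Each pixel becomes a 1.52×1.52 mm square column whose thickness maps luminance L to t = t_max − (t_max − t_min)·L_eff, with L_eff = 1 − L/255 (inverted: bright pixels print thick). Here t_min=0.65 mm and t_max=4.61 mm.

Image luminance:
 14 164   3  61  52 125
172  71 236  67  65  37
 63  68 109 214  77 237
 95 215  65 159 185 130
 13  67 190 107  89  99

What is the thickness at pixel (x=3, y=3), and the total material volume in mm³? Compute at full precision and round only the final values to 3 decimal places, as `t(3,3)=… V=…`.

span = t_max - t_min = 4.61 - 0.65 = 3.960
L(3,3) = 159, L_eff = 1 - 159/255 = 0.376471 (inverted)
t(3,3) = 4.61 - 3.960·0.376471 = 3.119
Σt over all 5·6 pixels = 297309/4250 ≈ 69.9550588
V = pitch²·Σt = 1.52²·297309/4250 = 161.624

t(3,3)=3.119 V=161.624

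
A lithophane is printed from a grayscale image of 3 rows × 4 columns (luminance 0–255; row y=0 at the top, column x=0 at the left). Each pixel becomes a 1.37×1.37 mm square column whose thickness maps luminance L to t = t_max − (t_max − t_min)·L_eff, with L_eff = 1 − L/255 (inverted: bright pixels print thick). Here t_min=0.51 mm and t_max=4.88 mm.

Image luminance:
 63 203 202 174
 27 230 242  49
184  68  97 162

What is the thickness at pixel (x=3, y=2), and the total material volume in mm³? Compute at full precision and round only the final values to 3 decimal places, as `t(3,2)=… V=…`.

t(3,2)=3.286 V=66.199

span = t_max - t_min = 4.88 - 0.51 = 4.370
L(3,2) = 162, L_eff = 1 - 162/255 = 0.364706 (inverted)
t(3,2) = 4.88 - 4.370·0.364706 = 3.286
Σt over all 3·4 pixels = 299799/8500 ≈ 35.2704706
V = pitch²·Σt = 1.37²·299799/8500 = 66.199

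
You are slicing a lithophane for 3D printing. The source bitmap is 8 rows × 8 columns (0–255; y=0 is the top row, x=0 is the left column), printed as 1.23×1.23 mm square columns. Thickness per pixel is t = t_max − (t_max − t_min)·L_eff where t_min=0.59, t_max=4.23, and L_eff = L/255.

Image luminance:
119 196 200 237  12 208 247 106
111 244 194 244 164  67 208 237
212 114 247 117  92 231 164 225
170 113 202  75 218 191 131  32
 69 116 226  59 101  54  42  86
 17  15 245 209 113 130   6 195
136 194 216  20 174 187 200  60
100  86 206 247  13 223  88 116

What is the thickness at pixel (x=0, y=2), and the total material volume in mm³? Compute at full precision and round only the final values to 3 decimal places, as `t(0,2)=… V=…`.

span = t_max - t_min = 4.23 - 0.59 = 3.640
L(0,2) = 212, L_eff = 212/255 = 0.831373
t(0,2) = 4.23 - 3.640·0.831373 = 1.204
Σt over all 8·8 pixels = 881633/6375 ≈ 138.2953725
V = pitch²·Σt = 1.23²·881633/6375 = 209.227

t(0,2)=1.204 V=209.227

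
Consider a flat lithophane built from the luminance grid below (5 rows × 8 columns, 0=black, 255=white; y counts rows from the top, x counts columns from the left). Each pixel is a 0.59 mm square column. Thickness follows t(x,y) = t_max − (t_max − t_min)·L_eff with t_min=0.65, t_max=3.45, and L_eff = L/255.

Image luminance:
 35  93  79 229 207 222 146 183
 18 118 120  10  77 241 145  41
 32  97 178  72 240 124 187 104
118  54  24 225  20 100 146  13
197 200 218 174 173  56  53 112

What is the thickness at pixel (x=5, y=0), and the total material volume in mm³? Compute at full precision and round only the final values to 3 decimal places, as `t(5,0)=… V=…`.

span = t_max - t_min = 3.45 - 0.65 = 2.800
L(5,0) = 222, L_eff = 222/255 = 0.870588
t(5,0) = 3.45 - 2.800·0.870588 = 1.012
Σt over all 5·8 pixels = 35872/425 ≈ 84.4047059
V = pitch²·Σt = 0.59²·35872/425 = 29.381

t(5,0)=1.012 V=29.381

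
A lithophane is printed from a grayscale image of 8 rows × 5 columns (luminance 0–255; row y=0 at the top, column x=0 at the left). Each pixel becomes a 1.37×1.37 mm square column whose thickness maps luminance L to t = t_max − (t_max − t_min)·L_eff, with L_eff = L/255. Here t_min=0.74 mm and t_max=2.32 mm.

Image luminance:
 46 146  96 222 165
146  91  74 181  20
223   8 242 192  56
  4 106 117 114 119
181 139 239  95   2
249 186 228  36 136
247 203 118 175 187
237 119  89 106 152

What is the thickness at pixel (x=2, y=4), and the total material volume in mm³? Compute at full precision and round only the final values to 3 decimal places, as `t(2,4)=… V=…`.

t(2,4)=0.839 V=110.308

span = t_max - t_min = 2.32 - 0.74 = 1.580
L(2,4) = 239, L_eff = 239/255 = 0.937255
t(2,4) = 2.32 - 1.580·0.937255 = 0.839
Σt over all 8·5 pixels = 374666/6375 ≈ 58.7711373
V = pitch²·Σt = 1.37²·374666/6375 = 110.308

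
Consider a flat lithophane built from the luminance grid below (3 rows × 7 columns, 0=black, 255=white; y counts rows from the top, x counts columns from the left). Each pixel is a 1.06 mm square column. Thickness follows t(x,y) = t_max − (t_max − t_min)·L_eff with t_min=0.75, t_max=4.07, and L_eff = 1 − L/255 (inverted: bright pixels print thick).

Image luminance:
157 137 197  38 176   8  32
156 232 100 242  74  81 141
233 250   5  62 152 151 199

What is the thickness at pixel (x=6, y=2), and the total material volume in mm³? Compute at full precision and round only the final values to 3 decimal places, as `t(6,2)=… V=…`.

t(6,2)=3.341 V=58.994

span = t_max - t_min = 4.07 - 0.75 = 3.320
L(6,2) = 199, L_eff = 1 - 199/255 = 0.219608 (inverted)
t(6,2) = 4.07 - 3.320·0.219608 = 3.341
Σt over all 3·7 pixels = 446287/8500 ≈ 52.5043529
V = pitch²·Σt = 1.06²·446287/8500 = 58.994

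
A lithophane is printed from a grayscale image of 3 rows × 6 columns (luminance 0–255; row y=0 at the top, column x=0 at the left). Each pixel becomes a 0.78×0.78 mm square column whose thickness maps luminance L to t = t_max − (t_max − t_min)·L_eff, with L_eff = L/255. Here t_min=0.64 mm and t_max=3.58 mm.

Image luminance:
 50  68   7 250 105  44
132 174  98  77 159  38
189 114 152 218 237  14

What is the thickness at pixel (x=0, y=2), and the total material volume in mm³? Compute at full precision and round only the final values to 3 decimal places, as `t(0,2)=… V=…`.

span = t_max - t_min = 3.58 - 0.64 = 2.940
L(0,2) = 189, L_eff = 189/255 = 0.741176
t(0,2) = 3.58 - 2.940·0.741176 = 1.401
Σt over all 3·6 pixels = 84848/2125 ≈ 39.9284706
V = pitch²·Σt = 0.78²·84848/2125 = 24.292

t(0,2)=1.401 V=24.292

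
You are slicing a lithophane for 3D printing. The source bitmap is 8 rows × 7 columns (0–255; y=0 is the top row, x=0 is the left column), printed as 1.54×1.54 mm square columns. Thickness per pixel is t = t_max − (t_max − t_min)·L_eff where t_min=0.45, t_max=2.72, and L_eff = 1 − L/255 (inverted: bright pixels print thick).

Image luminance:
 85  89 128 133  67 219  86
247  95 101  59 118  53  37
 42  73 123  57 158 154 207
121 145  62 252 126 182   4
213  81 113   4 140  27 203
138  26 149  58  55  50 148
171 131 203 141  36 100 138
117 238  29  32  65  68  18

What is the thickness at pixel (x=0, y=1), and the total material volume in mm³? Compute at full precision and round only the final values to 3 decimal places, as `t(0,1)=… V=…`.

t(0,1)=2.649 V=188.864

span = t_max - t_min = 2.72 - 0.45 = 2.270
L(0,1) = 247, L_eff = 1 - 247/255 = 0.031373 (inverted)
t(0,1) = 2.72 - 2.270·0.031373 = 2.649
Σt over all 8·7 pixels = 406141/5100 ≈ 79.6354902
V = pitch²·Σt = 1.54²·406141/5100 = 188.864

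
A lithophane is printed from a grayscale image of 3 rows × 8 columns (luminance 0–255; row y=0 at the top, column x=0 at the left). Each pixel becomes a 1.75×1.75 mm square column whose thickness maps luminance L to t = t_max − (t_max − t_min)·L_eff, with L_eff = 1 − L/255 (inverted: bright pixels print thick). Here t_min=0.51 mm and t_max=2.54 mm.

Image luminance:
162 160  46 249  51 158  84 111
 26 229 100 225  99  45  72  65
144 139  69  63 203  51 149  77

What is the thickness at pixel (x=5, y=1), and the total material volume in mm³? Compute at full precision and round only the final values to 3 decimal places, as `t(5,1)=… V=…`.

t(5,1)=0.868 V=105.188

span = t_max - t_min = 2.54 - 0.51 = 2.030
L(5,1) = 45, L_eff = 1 - 45/255 = 0.823529 (inverted)
t(5,1) = 2.54 - 2.030·0.823529 = 0.868
Σt over all 3·8 pixels = 875851/25500 ≈ 34.3470980
V = pitch²·Σt = 1.75²·875851/25500 = 105.188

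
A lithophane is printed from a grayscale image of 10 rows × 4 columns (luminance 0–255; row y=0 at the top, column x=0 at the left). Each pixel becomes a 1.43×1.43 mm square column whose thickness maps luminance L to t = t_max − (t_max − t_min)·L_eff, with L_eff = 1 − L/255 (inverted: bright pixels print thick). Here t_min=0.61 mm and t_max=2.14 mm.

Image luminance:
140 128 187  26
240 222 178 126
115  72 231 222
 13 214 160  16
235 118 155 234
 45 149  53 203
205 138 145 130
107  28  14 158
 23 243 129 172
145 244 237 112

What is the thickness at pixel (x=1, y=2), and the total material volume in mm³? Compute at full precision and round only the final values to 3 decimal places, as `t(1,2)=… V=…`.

span = t_max - t_min = 2.14 - 0.61 = 1.530
L(1,2) = 72, L_eff = 1 - 72/255 = 0.717647 (inverted)
t(1,2) = 2.14 - 1.530·0.717647 = 1.042
Σt over all 10·4 pixels = 58.672
V = pitch²·Σt = 1.43²·58.672 = 119.978

t(1,2)=1.042 V=119.978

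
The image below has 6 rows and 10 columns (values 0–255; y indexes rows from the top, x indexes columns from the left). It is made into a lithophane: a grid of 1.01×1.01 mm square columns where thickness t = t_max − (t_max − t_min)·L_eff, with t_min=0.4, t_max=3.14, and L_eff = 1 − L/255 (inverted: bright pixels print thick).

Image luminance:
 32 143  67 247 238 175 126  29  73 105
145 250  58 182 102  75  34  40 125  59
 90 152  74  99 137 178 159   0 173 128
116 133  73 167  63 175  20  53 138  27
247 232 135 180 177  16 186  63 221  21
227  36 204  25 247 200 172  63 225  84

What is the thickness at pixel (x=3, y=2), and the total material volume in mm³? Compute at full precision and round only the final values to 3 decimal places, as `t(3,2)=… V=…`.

span = t_max - t_min = 3.14 - 0.4 = 2.740
L(3,2) = 99, L_eff = 1 - 99/255 = 0.611765 (inverted)
t(3,2) = 3.14 - 2.740·0.611765 = 1.464
Σt over all 6·10 pixels = 1322677/12750 ≈ 103.7393725
V = pitch²·Σt = 1.01²·1322677/12750 = 105.825

t(3,2)=1.464 V=105.825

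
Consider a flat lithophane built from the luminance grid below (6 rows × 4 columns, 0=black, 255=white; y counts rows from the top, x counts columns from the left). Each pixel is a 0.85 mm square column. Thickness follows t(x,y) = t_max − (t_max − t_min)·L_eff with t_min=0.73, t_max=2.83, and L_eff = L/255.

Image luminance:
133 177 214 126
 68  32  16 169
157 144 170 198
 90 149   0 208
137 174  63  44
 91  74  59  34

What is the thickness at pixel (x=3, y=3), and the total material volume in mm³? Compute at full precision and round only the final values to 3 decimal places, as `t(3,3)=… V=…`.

t(3,3)=1.117 V=32.847

span = t_max - t_min = 2.83 - 0.73 = 2.100
L(3,3) = 208, L_eff = 208/255 = 0.815686
t(3,3) = 2.83 - 2.100·0.815686 = 1.117
Σt over all 6·4 pixels = 38643/850 ≈ 45.4623529
V = pitch²·Σt = 0.85²·38643/850 = 32.847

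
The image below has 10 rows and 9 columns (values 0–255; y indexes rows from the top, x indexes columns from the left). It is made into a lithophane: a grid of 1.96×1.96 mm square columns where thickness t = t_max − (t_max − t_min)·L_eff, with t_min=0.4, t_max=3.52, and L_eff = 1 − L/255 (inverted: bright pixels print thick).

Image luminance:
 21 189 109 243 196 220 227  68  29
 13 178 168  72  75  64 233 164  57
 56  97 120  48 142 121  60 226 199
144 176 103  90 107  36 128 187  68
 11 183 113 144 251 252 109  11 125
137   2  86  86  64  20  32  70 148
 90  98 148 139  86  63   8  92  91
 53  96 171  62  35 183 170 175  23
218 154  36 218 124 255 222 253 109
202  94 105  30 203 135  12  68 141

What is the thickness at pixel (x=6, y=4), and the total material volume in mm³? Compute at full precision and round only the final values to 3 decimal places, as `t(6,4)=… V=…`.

span = t_max - t_min = 3.52 - 0.4 = 3.120
L(6,4) = 109, L_eff = 1 - 109/255 = 0.572549 (inverted)
t(6,4) = 3.52 - 3.120·0.572549 = 1.734
Σt over all 10·9 pixels = 70628/425 ≈ 166.1835294
V = pitch²·Σt = 1.96²·70628/425 = 638.411

t(6,4)=1.734 V=638.411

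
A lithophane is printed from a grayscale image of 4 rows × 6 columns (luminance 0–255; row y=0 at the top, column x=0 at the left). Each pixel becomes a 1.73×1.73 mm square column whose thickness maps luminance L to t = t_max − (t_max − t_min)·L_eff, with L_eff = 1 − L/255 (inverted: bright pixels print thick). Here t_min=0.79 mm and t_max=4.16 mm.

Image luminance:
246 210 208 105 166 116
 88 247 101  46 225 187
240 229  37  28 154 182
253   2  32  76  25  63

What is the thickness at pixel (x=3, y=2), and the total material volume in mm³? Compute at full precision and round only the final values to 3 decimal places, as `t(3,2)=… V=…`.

t(3,2)=1.160 V=185.926

span = t_max - t_min = 4.16 - 0.79 = 3.370
L(3,2) = 28, L_eff = 1 - 28/255 = 0.890196 (inverted)
t(3,2) = 4.16 - 3.370·0.890196 = 1.160
Σt over all 4·6 pixels = 792061/12750 ≈ 62.1224314
V = pitch²·Σt = 1.73²·792061/12750 = 185.926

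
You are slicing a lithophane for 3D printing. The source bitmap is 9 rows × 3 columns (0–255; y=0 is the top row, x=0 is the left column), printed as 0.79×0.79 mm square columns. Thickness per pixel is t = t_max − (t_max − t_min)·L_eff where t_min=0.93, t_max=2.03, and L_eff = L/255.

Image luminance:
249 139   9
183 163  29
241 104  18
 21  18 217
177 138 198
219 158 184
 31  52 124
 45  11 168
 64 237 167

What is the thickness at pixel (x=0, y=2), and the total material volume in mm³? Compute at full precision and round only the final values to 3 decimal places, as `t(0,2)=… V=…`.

span = t_max - t_min = 2.03 - 0.93 = 1.100
L(0,2) = 241, L_eff = 241/255 = 0.945098
t(0,2) = 2.03 - 1.100·0.945098 = 0.990
Σt over all 9·3 pixels = 205523/5100 ≈ 40.2986275
V = pitch²·Σt = 0.79²·205523/5100 = 25.150

t(0,2)=0.990 V=25.150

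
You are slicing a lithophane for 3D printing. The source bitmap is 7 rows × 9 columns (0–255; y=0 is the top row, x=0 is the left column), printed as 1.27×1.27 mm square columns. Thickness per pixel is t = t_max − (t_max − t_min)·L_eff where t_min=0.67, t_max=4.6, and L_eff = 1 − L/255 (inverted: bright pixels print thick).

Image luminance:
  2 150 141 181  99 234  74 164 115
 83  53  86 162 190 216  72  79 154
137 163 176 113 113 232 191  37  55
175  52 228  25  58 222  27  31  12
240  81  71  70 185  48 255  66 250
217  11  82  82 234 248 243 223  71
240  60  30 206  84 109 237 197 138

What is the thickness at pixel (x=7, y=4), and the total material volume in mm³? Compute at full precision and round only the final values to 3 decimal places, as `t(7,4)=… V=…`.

t(7,4)=1.687 V=273.902

span = t_max - t_min = 4.6 - 0.67 = 3.930
L(7,4) = 66, L_eff = 1 - 66/255 = 0.741176 (inverted)
t(7,4) = 4.6 - 3.930·0.741176 = 1.687
Σt over all 7·9 pixels = 288693/1700 ≈ 169.8194118
V = pitch²·Σt = 1.27²·288693/1700 = 273.902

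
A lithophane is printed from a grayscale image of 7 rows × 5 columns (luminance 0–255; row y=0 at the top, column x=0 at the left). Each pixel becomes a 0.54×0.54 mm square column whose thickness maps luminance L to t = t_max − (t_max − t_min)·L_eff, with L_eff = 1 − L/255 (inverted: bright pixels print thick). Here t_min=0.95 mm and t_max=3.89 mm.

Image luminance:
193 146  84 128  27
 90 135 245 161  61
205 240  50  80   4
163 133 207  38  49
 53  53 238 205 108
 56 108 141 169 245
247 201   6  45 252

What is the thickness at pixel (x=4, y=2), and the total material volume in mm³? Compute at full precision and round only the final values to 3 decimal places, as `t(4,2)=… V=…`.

t(4,2)=0.996 V=25.046

span = t_max - t_min = 3.89 - 0.95 = 2.940
L(4,2) = 4, L_eff = 1 - 4/255 = 0.984314 (inverted)
t(4,2) = 3.89 - 2.940·0.984314 = 0.996
Σt over all 7·5 pixels = 730093/8500 ≈ 85.8932941
V = pitch²·Σt = 0.54²·730093/8500 = 25.046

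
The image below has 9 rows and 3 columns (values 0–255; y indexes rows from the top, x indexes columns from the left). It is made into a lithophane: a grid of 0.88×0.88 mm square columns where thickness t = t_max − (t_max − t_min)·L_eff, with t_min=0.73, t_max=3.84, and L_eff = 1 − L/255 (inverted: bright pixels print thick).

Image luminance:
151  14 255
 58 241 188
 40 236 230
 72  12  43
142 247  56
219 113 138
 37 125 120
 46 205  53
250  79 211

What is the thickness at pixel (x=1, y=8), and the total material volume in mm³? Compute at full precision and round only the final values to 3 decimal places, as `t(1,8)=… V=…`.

t(1,8)=1.693 V=49.085

span = t_max - t_min = 3.84 - 0.73 = 3.110
L(1,8) = 79, L_eff = 1 - 79/255 = 0.690196 (inverted)
t(1,8) = 3.84 - 3.110·0.690196 = 1.693
Σt over all 9·3 pixels = 404074/6375 ≈ 63.3841569
V = pitch²·Σt = 0.88²·404074/6375 = 49.085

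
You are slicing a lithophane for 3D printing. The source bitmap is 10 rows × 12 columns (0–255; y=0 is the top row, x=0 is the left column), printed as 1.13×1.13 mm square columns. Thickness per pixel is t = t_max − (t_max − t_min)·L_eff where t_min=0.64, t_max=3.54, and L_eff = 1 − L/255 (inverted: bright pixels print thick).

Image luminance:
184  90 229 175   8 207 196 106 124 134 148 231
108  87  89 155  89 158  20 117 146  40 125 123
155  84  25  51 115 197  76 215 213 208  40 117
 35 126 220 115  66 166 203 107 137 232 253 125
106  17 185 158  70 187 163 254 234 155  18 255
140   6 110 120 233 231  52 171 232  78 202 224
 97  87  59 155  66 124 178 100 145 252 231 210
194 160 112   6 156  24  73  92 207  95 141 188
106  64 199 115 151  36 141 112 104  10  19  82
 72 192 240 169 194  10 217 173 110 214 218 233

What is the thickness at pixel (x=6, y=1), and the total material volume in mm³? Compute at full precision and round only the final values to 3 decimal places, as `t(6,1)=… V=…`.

t(6,1)=0.867 V=334.826

span = t_max - t_min = 3.54 - 0.64 = 2.900
L(6,1) = 20, L_eff = 1 - 20/255 = 0.921569 (inverted)
t(6,1) = 3.54 - 2.900·0.921569 = 0.867
Σt over all 10·12 pixels = 334328/1275 ≈ 262.2180392
V = pitch²·Σt = 1.13²·334328/1275 = 334.826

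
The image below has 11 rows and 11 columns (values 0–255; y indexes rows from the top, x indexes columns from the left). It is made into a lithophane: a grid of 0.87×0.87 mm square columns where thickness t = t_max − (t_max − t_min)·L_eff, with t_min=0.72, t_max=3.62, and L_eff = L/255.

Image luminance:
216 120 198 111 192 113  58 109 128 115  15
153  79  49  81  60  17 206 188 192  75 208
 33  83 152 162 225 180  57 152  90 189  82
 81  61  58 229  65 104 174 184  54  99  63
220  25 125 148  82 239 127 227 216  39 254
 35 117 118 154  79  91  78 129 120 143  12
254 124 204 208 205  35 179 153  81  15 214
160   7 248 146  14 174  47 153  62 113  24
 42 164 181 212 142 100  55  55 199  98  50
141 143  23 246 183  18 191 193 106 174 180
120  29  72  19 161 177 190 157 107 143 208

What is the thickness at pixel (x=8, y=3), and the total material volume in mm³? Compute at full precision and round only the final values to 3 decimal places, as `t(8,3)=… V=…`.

span = t_max - t_min = 3.62 - 0.72 = 2.900
L(8,3) = 54, L_eff = 54/255 = 0.211765
t(8,3) = 3.62 - 2.900·0.211765 = 3.006
Σt over all 11·11 pixels = 338989/1275 ≈ 265.8737255
V = pitch²·Σt = 0.87²·338989/1275 = 201.240

t(8,3)=3.006 V=201.240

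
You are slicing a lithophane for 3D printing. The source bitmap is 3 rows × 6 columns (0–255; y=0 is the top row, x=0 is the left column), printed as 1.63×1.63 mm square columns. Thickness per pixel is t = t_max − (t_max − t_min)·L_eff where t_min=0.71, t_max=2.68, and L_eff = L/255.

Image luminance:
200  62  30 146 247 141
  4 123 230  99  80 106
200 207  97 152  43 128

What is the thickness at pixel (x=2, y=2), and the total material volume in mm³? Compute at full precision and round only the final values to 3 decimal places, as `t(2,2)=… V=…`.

t(2,2)=1.931 V=81.062

span = t_max - t_min = 2.68 - 0.71 = 1.970
L(2,2) = 97, L_eff = 97/255 = 0.380392
t(2,2) = 2.68 - 1.970·0.380392 = 1.931
Σt over all 3·6 pixels = 30.51
V = pitch²·Σt = 1.63²·30.51 = 81.062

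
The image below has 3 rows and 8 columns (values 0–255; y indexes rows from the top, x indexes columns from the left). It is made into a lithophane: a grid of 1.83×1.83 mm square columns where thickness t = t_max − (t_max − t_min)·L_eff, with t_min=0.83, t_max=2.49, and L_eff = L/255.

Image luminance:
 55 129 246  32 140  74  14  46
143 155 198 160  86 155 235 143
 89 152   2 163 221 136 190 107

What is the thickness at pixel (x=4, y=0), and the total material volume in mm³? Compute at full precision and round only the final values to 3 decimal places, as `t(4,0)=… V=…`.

span = t_max - t_min = 2.49 - 0.83 = 1.660
L(4,0) = 140, L_eff = 140/255 = 0.549020
t(4,0) = 2.49 - 1.660·0.549020 = 1.579
Σt over all 3·8 pixels = 507047/12750 ≈ 39.7683922
V = pitch²·Σt = 1.83²·507047/12750 = 133.180

t(4,0)=1.579 V=133.180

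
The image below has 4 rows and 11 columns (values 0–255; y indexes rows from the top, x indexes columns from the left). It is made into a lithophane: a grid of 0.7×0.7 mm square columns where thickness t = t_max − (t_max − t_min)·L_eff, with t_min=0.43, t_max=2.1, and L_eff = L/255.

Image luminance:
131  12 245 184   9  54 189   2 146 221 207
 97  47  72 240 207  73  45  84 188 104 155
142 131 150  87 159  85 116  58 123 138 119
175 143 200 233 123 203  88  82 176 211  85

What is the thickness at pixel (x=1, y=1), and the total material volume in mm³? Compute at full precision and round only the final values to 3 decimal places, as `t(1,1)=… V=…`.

span = t_max - t_min = 2.1 - 0.43 = 1.670
L(1,1) = 47, L_eff = 47/255 = 0.184314
t(1,1) = 2.1 - 1.670·0.184314 = 1.792
Σt over all 4·11 pixels = 465929/8500 ≈ 54.8151765
V = pitch²·Σt = 0.7²·465929/8500 = 26.859

t(1,1)=1.792 V=26.859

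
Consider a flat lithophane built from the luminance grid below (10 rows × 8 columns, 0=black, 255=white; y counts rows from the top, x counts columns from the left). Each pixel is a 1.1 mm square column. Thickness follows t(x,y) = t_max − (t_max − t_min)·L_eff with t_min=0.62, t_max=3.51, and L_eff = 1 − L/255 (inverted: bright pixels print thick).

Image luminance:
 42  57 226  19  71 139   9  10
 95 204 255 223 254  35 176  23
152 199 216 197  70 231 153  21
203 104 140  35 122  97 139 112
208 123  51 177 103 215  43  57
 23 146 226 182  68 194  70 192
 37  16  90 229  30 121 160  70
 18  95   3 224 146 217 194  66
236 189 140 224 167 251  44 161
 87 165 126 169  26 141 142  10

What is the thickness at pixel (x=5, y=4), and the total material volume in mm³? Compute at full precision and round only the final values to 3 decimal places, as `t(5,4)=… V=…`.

t(5,4)=3.057 V=198.534

span = t_max - t_min = 3.51 - 0.62 = 2.890
L(5,4) = 215, L_eff = 1 - 215/255 = 0.156863 (inverted)
t(5,4) = 3.51 - 2.890·0.156863 = 3.057
Σt over all 10·8 pixels = 164.078
V = pitch²·Σt = 1.1²·164.078 = 198.534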